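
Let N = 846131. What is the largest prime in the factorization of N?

846131 = 11 · 76921
76921 = 13 · 5917
5917 = 61 · 97
97 is prime.
So 846131 = 11 · 13 · 61 · 97; the largest prime factor is 97.

97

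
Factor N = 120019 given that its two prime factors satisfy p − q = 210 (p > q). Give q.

Since p = q + 210, we have 120019 = q(q + 210), so q² + 210q − 120019 = 0.
Discriminant: 210² + 4·120019 = 44100 + 480076 = 524176; √524176 = 724.
q = (−210 + 724)/2 = 257, and p = q + 210 = 467.
Check: 257 · 467 = 120019.

257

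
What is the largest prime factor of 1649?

1649 = 17 · 97
97 is prime.
So 1649 = 17 · 97; the largest prime factor is 97.

97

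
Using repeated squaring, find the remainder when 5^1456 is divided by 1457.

5^1 ≡ 5 (mod 1457)
5^2 ≡ 5^2 = 25 ≡ 25 (mod 1457)
5^4 ≡ 25^2 = 625 ≡ 625 (mod 1457)
5^8 ≡ 625^2 = 390625 ≡ 149 (mod 1457)
5^16 ≡ 149^2 = 22201 ≡ 346 (mod 1457)
5^32 ≡ 346^2 = 119716 ≡ 242 (mod 1457)
5^64 ≡ 242^2 = 58564 ≡ 284 (mod 1457)
5^128 ≡ 284^2 = 80656 ≡ 521 (mod 1457)
5^256 ≡ 521^2 = 271441 ≡ 439 (mod 1457)
5^512 ≡ 439^2 = 192721 ≡ 397 (mod 1457)
5^1024 ≡ 397^2 = 157609 ≡ 253 (mod 1457)
1456 = 1024 + 256 + 128 + 32 + 16 in binary powers of 2.
So 5^1456 ≡ 253 · 439 · 521 · 242 · 346 ≡ 36 (mod 1457).
Since 36 ≠ 1, base 5 is a Fermat witness: 1457 is composite.

36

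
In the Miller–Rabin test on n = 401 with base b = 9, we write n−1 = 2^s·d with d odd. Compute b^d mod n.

401 − 1 = 400 = 2^4 · 25, so d = 25.
9^1 ≡ 9 (mod 401)
9^2 ≡ 9^2 = 81 ≡ 81 (mod 401)
9^4 ≡ 81^2 = 6561 ≡ 145 (mod 401)
9^8 ≡ 145^2 = 21025 ≡ 173 (mod 401)
9^16 ≡ 173^2 = 29929 ≡ 255 (mod 401)
25 = 16 + 8 + 1 in binary powers of 2.
So 9^25 ≡ 255 · 173 · 9 ≡ 45 (mod 401).
Squaring chain: 45 → 20 → 400 → 1; reaches −1, so base 9 does not prove 401 composite.

45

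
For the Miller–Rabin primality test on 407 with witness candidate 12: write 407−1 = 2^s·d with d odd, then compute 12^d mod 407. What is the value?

155

407 − 1 = 406 = 2^1 · 203, so d = 203.
12^1 ≡ 12 (mod 407)
12^2 ≡ 12^2 = 144 ≡ 144 (mod 407)
12^4 ≡ 144^2 = 20736 ≡ 386 (mod 407)
12^8 ≡ 386^2 = 148996 ≡ 34 (mod 407)
12^16 ≡ 34^2 = 1156 ≡ 342 (mod 407)
12^32 ≡ 342^2 = 116964 ≡ 155 (mod 407)
12^64 ≡ 155^2 = 24025 ≡ 12 (mod 407)
12^128 ≡ 12^2 = 144 ≡ 144 (mod 407)
203 = 128 + 64 + 8 + 2 + 1 in binary powers of 2.
So 12^203 ≡ 144 · 12 · 34 · 144 · 12 ≡ 155 (mod 407).
Squaring chain: 155; never reaches −1, so base 12 is a Miller–Rabin witness that 407 is composite.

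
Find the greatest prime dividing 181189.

181189 = 37 · 4897
4897 = 59 · 83
83 is prime.
So 181189 = 37 · 59 · 83; the largest prime factor is 83.

83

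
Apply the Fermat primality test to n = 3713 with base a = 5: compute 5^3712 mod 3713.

3391

5^1 ≡ 5 (mod 3713)
5^2 ≡ 5^2 = 25 ≡ 25 (mod 3713)
5^4 ≡ 25^2 = 625 ≡ 625 (mod 3713)
5^8 ≡ 625^2 = 390625 ≡ 760 (mod 3713)
5^16 ≡ 760^2 = 577600 ≡ 2085 (mod 3713)
5^32 ≡ 2085^2 = 4347225 ≡ 3015 (mod 3713)
5^64 ≡ 3015^2 = 9090225 ≡ 801 (mod 3713)
5^128 ≡ 801^2 = 641601 ≡ 2965 (mod 3713)
5^256 ≡ 2965^2 = 8791225 ≡ 2554 (mod 3713)
5^512 ≡ 2554^2 = 6522916 ≡ 2888 (mod 3713)
5^1024 ≡ 2888^2 = 8340544 ≡ 1146 (mod 3713)
5^2048 ≡ 1146^2 = 1313316 ≡ 2627 (mod 3713)
3712 = 2048 + 1024 + 512 + 128 in binary powers of 2.
So 5^3712 ≡ 2627 · 1146 · 2888 · 2965 ≡ 3391 (mod 3713).
Since 3391 ≠ 1, base 5 is a Fermat witness: 3713 is composite.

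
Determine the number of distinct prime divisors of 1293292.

6

1293292 = 2^2 · 323323
323323 = 7 · 46189
46189 = 11 · 4199
4199 = 13 · 323
323 = 17 · 19
1293292 = 2^2 · 7 · 11 · 13 · 17 · 19, which has 6 distinct prime factors.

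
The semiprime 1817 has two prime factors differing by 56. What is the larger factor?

79

Since p = q + 56, we have 1817 = q(q + 56), so q² + 56q − 1817 = 0.
Discriminant: 56² + 4·1817 = 3136 + 7268 = 10404; √10404 = 102.
q = (−56 + 102)/2 = 23, and p = q + 56 = 79.
Check: 23 · 79 = 1817.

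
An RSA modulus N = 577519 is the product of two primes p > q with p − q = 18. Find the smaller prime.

751

Since p = q + 18, we have 577519 = q(q + 18), so q² + 18q − 577519 = 0.
Discriminant: 18² + 4·577519 = 324 + 2310076 = 2310400; √2310400 = 1520.
q = (−18 + 1520)/2 = 751, and p = q + 18 = 769.
Check: 751 · 769 = 577519.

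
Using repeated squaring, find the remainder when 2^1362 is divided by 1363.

361

2^1 ≡ 2 (mod 1363)
2^2 ≡ 2^2 = 4 ≡ 4 (mod 1363)
2^4 ≡ 4^2 = 16 ≡ 16 (mod 1363)
2^8 ≡ 16^2 = 256 ≡ 256 (mod 1363)
2^16 ≡ 256^2 = 65536 ≡ 112 (mod 1363)
2^32 ≡ 112^2 = 12544 ≡ 277 (mod 1363)
2^64 ≡ 277^2 = 76729 ≡ 401 (mod 1363)
2^128 ≡ 401^2 = 160801 ≡ 1330 (mod 1363)
2^256 ≡ 1330^2 = 1768900 ≡ 1089 (mod 1363)
2^512 ≡ 1089^2 = 1185921 ≡ 111 (mod 1363)
2^1024 ≡ 111^2 = 12321 ≡ 54 (mod 1363)
1362 = 1024 + 256 + 64 + 16 + 2 in binary powers of 2.
So 2^1362 ≡ 54 · 1089 · 401 · 112 · 4 ≡ 361 (mod 1363).
Since 361 ≠ 1, base 2 is a Fermat witness: 1363 is composite.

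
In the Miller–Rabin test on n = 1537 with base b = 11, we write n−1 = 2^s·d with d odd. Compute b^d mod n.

1537 − 1 = 1536 = 2^9 · 3, so d = 3.
11^1 ≡ 11 (mod 1537)
11^2 ≡ 11^2 = 121 ≡ 121 (mod 1537)
3 = 2 + 1 in binary powers of 2.
So 11^3 ≡ 121 · 11 ≡ 1331 (mod 1537).
Squaring chain: 1331 → 937 → 342 → 152 → 49 → 864 → 1051 → 1035 → 1473; never reaches −1, so base 11 is a Miller–Rabin witness that 1537 is composite.

1331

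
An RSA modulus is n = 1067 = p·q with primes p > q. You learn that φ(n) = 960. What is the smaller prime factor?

11

φ(n) = (p−1)(q−1) = n − (p+q) + 1, so p + q = 1067 − 960 + 1 = 108.
p and q are the roots of t² − 108t + 1067 = 0.
Discriminant: 108² − 4·1067 = 11664 − 4268 = 7396; √7396 = 86.
q = (108 − 86)/2 = 11, p = (108 + 86)/2 = 97.
Check: 11 · 97 = 1067.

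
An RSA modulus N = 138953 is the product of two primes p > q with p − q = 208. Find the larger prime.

Since p = q + 208, we have 138953 = q(q + 208), so q² + 208q − 138953 = 0.
Discriminant: 208² + 4·138953 = 43264 + 555812 = 599076; √599076 = 774.
q = (−208 + 774)/2 = 283, and p = q + 208 = 491.
Check: 283 · 491 = 138953.

491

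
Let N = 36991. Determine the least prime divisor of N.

71

36991 is odd.
Digit sum 28, not divisible by 3.
Ends in 1: not divisible by 5.
7: 36991 = 7·5284 + 3
11: 36991 = 11·3362 + 9
13: 36991 = 13·2845 + 6
17: 36991 = 17·2175 + 16
19: 36991 = 19·1946 + 17
23: 36991 = 23·1608 + 7
29: 36991 = 29·1275 + 16
31: 36991 = 31·1193 + 8
37: 36991 = 37·999 + 28
41: 36991 = 41·902 + 9
43: 36991 = 43·860 + 11
47: 36991 = 47·787 + 2
53: 36991 = 53·697 + 50
59: 36991 = 59·626 + 57
61: 36991 = 61·606 + 25
67: 36991 = 67·552 + 7
71: 36991 = 71·521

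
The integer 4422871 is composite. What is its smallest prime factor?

4422871 is odd.
Digit sum 28, not divisible by 3.
Ends in 1: not divisible by 5.
7: 4422871 = 7·631838 + 5
11: 4422871 = 11·402079 + 2
13: 4422871 = 13·340220 + 11
17: 4422871 = 17·260168 + 15
19: 4422871 = 19·232782 + 13
23: 4422871 = 23·192298 + 17
29: 4422871 = 29·152512 + 23
31: 4422871 = 31·142673 + 8
37: 4422871 = 37·119537 + 2
41: 4422871 = 41·107874 + 37
43: 4422871 = 43·102857 + 20
47: 4422871 = 47·94103 + 30
53: 4422871 = 53·83450 + 21
59: 4422871 = 59·74963 + 54
61: 4422871 = 61·72506 + 5
67: 4422871 = 67·66013

67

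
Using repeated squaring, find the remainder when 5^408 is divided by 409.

1

5^1 ≡ 5 (mod 409)
5^2 ≡ 5^2 = 25 ≡ 25 (mod 409)
5^4 ≡ 25^2 = 625 ≡ 216 (mod 409)
5^8 ≡ 216^2 = 46656 ≡ 30 (mod 409)
5^16 ≡ 30^2 = 900 ≡ 82 (mod 409)
5^32 ≡ 82^2 = 6724 ≡ 180 (mod 409)
5^64 ≡ 180^2 = 32400 ≡ 89 (mod 409)
5^128 ≡ 89^2 = 7921 ≡ 150 (mod 409)
5^256 ≡ 150^2 = 22500 ≡ 5 (mod 409)
408 = 256 + 128 + 16 + 8 in binary powers of 2.
So 5^408 ≡ 5 · 150 · 82 · 30 ≡ 1 (mod 409).
Since the result is 1, base 5 gives no evidence that 409 is composite.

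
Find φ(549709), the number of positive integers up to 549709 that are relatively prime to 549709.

Factor: 549709 = 37 · 83 · 179.
φ(549709) = (37−1) · (83−1) · (179−1) = 36 · 82 · 178 = 525456.

525456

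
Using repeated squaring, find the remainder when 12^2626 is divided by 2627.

12^1 ≡ 12 (mod 2627)
12^2 ≡ 12^2 = 144 ≡ 144 (mod 2627)
12^4 ≡ 144^2 = 20736 ≡ 2347 (mod 2627)
12^8 ≡ 2347^2 = 5508409 ≡ 2217 (mod 2627)
12^16 ≡ 2217^2 = 4915089 ≡ 2599 (mod 2627)
12^32 ≡ 2599^2 = 6754801 ≡ 784 (mod 2627)
12^64 ≡ 784^2 = 614656 ≡ 2565 (mod 2627)
12^128 ≡ 2565^2 = 6579225 ≡ 1217 (mod 2627)
12^256 ≡ 1217^2 = 1481089 ≡ 2088 (mod 2627)
12^512 ≡ 2088^2 = 4359744 ≡ 1551 (mod 2627)
12^1024 ≡ 1551^2 = 2405601 ≡ 1896 (mod 2627)
12^2048 ≡ 1896^2 = 3594816 ≡ 1080 (mod 2627)
2626 = 2048 + 512 + 64 + 2 in binary powers of 2.
So 12^2626 ≡ 1080 · 1551 · 2565 · 144 ≡ 83 (mod 2627).
Since 83 ≠ 1, base 12 is a Fermat witness: 2627 is composite.

83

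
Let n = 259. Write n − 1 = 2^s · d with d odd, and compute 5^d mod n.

259 − 1 = 258 = 2^1 · 129, so d = 129.
5^1 ≡ 5 (mod 259)
5^2 ≡ 5^2 = 25 ≡ 25 (mod 259)
5^4 ≡ 25^2 = 625 ≡ 107 (mod 259)
5^8 ≡ 107^2 = 11449 ≡ 53 (mod 259)
5^16 ≡ 53^2 = 2809 ≡ 219 (mod 259)
5^32 ≡ 219^2 = 47961 ≡ 46 (mod 259)
5^64 ≡ 46^2 = 2116 ≡ 44 (mod 259)
5^128 ≡ 44^2 = 1936 ≡ 123 (mod 259)
129 = 128 + 1 in binary powers of 2.
So 5^129 ≡ 123 · 5 ≡ 97 (mod 259).
Squaring chain: 97; never reaches −1, so base 5 is a Miller–Rabin witness that 259 is composite.

97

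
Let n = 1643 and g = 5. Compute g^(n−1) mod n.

5^1 ≡ 5 (mod 1643)
5^2 ≡ 5^2 = 25 ≡ 25 (mod 1643)
5^4 ≡ 25^2 = 625 ≡ 625 (mod 1643)
5^8 ≡ 625^2 = 390625 ≡ 1234 (mod 1643)
5^16 ≡ 1234^2 = 1522756 ≡ 1338 (mod 1643)
5^32 ≡ 1338^2 = 1790244 ≡ 1017 (mod 1643)
5^64 ≡ 1017^2 = 1034289 ≡ 842 (mod 1643)
5^128 ≡ 842^2 = 708964 ≡ 831 (mod 1643)
5^256 ≡ 831^2 = 690561 ≡ 501 (mod 1643)
5^512 ≡ 501^2 = 251001 ≡ 1265 (mod 1643)
5^1024 ≡ 1265^2 = 1600225 ≡ 1586 (mod 1643)
1642 = 1024 + 512 + 64 + 32 + 8 + 2 in binary powers of 2.
So 5^1642 ≡ 1586 · 1265 · 842 · 1017 · 1234 · 25 ≡ 594 (mod 1643).
Since 594 ≠ 1, base 5 is a Fermat witness: 1643 is composite.

594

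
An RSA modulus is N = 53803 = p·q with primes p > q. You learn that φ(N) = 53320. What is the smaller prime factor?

173

φ(n) = (p−1)(q−1) = n − (p+q) + 1, so p + q = 53803 − 53320 + 1 = 484.
p and q are the roots of t² − 484t + 53803 = 0.
Discriminant: 484² − 4·53803 = 234256 − 215212 = 19044; √19044 = 138.
q = (484 − 138)/2 = 173, p = (484 + 138)/2 = 311.
Check: 173 · 311 = 53803.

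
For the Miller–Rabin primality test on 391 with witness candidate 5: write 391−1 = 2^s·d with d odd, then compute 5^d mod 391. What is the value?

391 − 1 = 390 = 2^1 · 195, so d = 195.
5^1 ≡ 5 (mod 391)
5^2 ≡ 5^2 = 25 ≡ 25 (mod 391)
5^4 ≡ 25^2 = 625 ≡ 234 (mod 391)
5^8 ≡ 234^2 = 54756 ≡ 16 (mod 391)
5^16 ≡ 16^2 = 256 ≡ 256 (mod 391)
5^32 ≡ 256^2 = 65536 ≡ 239 (mod 391)
5^64 ≡ 239^2 = 57121 ≡ 35 (mod 391)
5^128 ≡ 35^2 = 1225 ≡ 52 (mod 391)
195 = 128 + 64 + 2 + 1 in binary powers of 2.
So 5^195 ≡ 52 · 35 · 25 · 5 ≡ 329 (mod 391).
Squaring chain: 329; never reaches −1, so base 5 is a Miller–Rabin witness that 391 is composite.

329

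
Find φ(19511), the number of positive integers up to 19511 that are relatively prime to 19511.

19224

Factor: 19511 = 109 · 179.
φ(19511) = (109−1) · (179−1) = 108 · 178 = 19224.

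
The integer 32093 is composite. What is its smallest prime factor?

32093 is odd.
Digit sum 17, not divisible by 3.
Ends in 3: not divisible by 5.
7: 32093 = 7·4584 + 5
11: 32093 = 11·2917 + 6
13: 32093 = 13·2468 + 9
17: 32093 = 17·1887 + 14
19: 32093 = 19·1689 + 2
23: 32093 = 23·1395 + 8
29: 32093 = 29·1106 + 19
31: 32093 = 31·1035 + 8
37: 32093 = 37·867 + 14
41: 32093 = 41·782 + 31
43: 32093 = 43·746 + 15
47: 32093 = 47·682 + 39
53: 32093 = 53·605 + 28
59: 32093 = 59·543 + 56
61: 32093 = 61·526 + 7
67: 32093 = 67·479

67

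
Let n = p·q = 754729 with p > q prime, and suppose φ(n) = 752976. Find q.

φ(n) = (p−1)(q−1) = n − (p+q) + 1, so p + q = 754729 − 752976 + 1 = 1754.
p and q are the roots of t² − 1754t + 754729 = 0.
Discriminant: 1754² − 4·754729 = 3076516 − 3018916 = 57600; √57600 = 240.
q = (1754 − 240)/2 = 757, p = (1754 + 240)/2 = 997.
Check: 757 · 997 = 754729.

757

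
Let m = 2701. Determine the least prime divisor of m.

37

2701 is odd.
Digit sum 10, not divisible by 3.
Ends in 1: not divisible by 5.
7: 2701 = 7·385 + 6
11: 2701 = 11·245 + 6
13: 2701 = 13·207 + 10
17: 2701 = 17·158 + 15
19: 2701 = 19·142 + 3
23: 2701 = 23·117 + 10
29: 2701 = 29·93 + 4
31: 2701 = 31·87 + 4
37: 2701 = 37·73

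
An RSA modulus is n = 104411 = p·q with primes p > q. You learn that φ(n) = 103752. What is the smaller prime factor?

263

φ(n) = (p−1)(q−1) = n − (p+q) + 1, so p + q = 104411 − 103752 + 1 = 660.
p and q are the roots of t² − 660t + 104411 = 0.
Discriminant: 660² − 4·104411 = 435600 − 417644 = 17956; √17956 = 134.
q = (660 − 134)/2 = 263, p = (660 + 134)/2 = 397.
Check: 263 · 397 = 104411.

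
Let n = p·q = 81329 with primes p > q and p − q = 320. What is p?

Since p = q + 320, we have 81329 = q(q + 320), so q² + 320q − 81329 = 0.
Discriminant: 320² + 4·81329 = 102400 + 325316 = 427716; √427716 = 654.
q = (−320 + 654)/2 = 167, and p = q + 320 = 487.
Check: 167 · 487 = 81329.

487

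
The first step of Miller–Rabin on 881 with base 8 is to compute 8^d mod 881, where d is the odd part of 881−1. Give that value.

1

881 − 1 = 880 = 2^4 · 55, so d = 55.
8^1 ≡ 8 (mod 881)
8^2 ≡ 8^2 = 64 ≡ 64 (mod 881)
8^4 ≡ 64^2 = 4096 ≡ 572 (mod 881)
8^8 ≡ 572^2 = 327184 ≡ 333 (mod 881)
8^16 ≡ 333^2 = 110889 ≡ 764 (mod 881)
8^32 ≡ 764^2 = 583696 ≡ 474 (mod 881)
55 = 32 + 16 + 4 + 2 + 1 in binary powers of 2.
So 8^55 ≡ 474 · 764 · 572 · 64 · 8 ≡ 1 (mod 881).
Since 8^d ≡ 1 (mod 881), base 8 does not prove 881 composite.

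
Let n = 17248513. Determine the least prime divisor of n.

17248513 is odd.
Digit sum 31, not divisible by 3.
Ends in 3: not divisible by 5.
7: 17248513 = 7·2464073 + 2
11: 17248513 = 11·1568046 + 7
13: 17248513 = 13·1326808 + 9
17: 17248513 = 17·1014618 + 7
19: 17248513 = 19·907816 + 9
23: 17248513 = 23·749935 + 8
29: 17248513 = 29·594776 + 9
31: 17248513 = 31·556403 + 20
37: 17248513 = 37·466176 + 1
41: 17248513 = 41·420695 + 18
43: 17248513 = 43·401128 + 9
47: 17248513 = 47·366989 + 30
53: 17248513 = 53·325443 + 34
59: 17248513 = 59·292347 + 40
61: 17248513 = 61·282762 + 31
67: 17248513 = 67·257440 + 33
71: 17248513 = 71·242936 + 57
73: 17248513 = 73·236281

73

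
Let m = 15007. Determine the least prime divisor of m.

43

15007 is odd.
Digit sum 13, not divisible by 3.
Ends in 7: not divisible by 5.
7: 15007 = 7·2143 + 6
11: 15007 = 11·1364 + 3
13: 15007 = 13·1154 + 5
17: 15007 = 17·882 + 13
19: 15007 = 19·789 + 16
23: 15007 = 23·652 + 11
29: 15007 = 29·517 + 14
31: 15007 = 31·484 + 3
37: 15007 = 37·405 + 22
41: 15007 = 41·366 + 1
43: 15007 = 43·349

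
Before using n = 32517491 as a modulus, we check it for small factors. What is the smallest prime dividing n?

83

32517491 is odd.
Digit sum 32, not divisible by 3.
Ends in 1: not divisible by 5.
7: 32517491 = 7·4645355 + 6
11: 32517491 = 11·2956135 + 6
13: 32517491 = 13·2501345 + 6
17: 32517491 = 17·1912793 + 10
19: 32517491 = 19·1711446 + 17
23: 32517491 = 23·1413803 + 22
29: 32517491 = 29·1121292 + 23
31: 32517491 = 31·1048951 + 10
37: 32517491 = 37·878851 + 4
41: 32517491 = 41·793109 + 22
43: 32517491 = 43·756220 + 31
47: 32517491 = 47·691861 + 24
53: 32517491 = 53·613537 + 30
59: 32517491 = 59·551143 + 54
61: 32517491 = 61·533073 + 38
67: 32517491 = 67·485335 + 46
71: 32517491 = 71·457992 + 59
73: 32517491 = 73·445445 + 6
79: 32517491 = 79·411613 + 64
83: 32517491 = 83·391777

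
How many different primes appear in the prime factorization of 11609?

11609 = 13 · 893
893 = 19 · 47
11609 = 13 · 19 · 47, which has 3 distinct prime factors.

3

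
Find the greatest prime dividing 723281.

59

723281 = 13 · 55637
55637 = 23 · 2419
2419 = 41 · 59
59 is prime.
So 723281 = 13 · 23 · 41 · 59; the largest prime factor is 59.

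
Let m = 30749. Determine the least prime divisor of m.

97

30749 is odd.
Digit sum 23, not divisible by 3.
Ends in 9: not divisible by 5.
7: 30749 = 7·4392 + 5
11: 30749 = 11·2795 + 4
13: 30749 = 13·2365 + 4
17: 30749 = 17·1808 + 13
19: 30749 = 19·1618 + 7
23: 30749 = 23·1336 + 21
29: 30749 = 29·1060 + 9
31: 30749 = 31·991 + 28
37: 30749 = 37·831 + 2
41: 30749 = 41·749 + 40
43: 30749 = 43·715 + 4
47: 30749 = 47·654 + 11
53: 30749 = 53·580 + 9
59: 30749 = 59·521 + 10
61: 30749 = 61·504 + 5
67: 30749 = 67·458 + 63
71: 30749 = 71·433 + 6
73: 30749 = 73·421 + 16
79: 30749 = 79·389 + 18
83: 30749 = 83·370 + 39
89: 30749 = 89·345 + 44
97: 30749 = 97·317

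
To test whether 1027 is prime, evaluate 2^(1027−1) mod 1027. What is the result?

857

2^1 ≡ 2 (mod 1027)
2^2 ≡ 2^2 = 4 ≡ 4 (mod 1027)
2^4 ≡ 4^2 = 16 ≡ 16 (mod 1027)
2^8 ≡ 16^2 = 256 ≡ 256 (mod 1027)
2^16 ≡ 256^2 = 65536 ≡ 835 (mod 1027)
2^32 ≡ 835^2 = 697225 ≡ 919 (mod 1027)
2^64 ≡ 919^2 = 844561 ≡ 367 (mod 1027)
2^128 ≡ 367^2 = 134689 ≡ 152 (mod 1027)
2^256 ≡ 152^2 = 23104 ≡ 510 (mod 1027)
2^512 ≡ 510^2 = 260100 ≡ 269 (mod 1027)
2^1024 ≡ 269^2 = 72361 ≡ 471 (mod 1027)
1026 = 1024 + 2 in binary powers of 2.
So 2^1026 ≡ 471 · 4 ≡ 857 (mod 1027).
Since 857 ≠ 1, base 2 is a Fermat witness: 1027 is composite.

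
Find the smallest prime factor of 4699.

4699 is odd.
Digit sum 28, not divisible by 3.
Ends in 9: not divisible by 5.
7: 4699 = 7·671 + 2
11: 4699 = 11·427 + 2
13: 4699 = 13·361 + 6
17: 4699 = 17·276 + 7
19: 4699 = 19·247 + 6
23: 4699 = 23·204 + 7
29: 4699 = 29·162 + 1
31: 4699 = 31·151 + 18
37: 4699 = 37·127

37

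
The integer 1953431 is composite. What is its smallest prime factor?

59

1953431 is odd.
Digit sum 26, not divisible by 3.
Ends in 1: not divisible by 5.
7: 1953431 = 7·279061 + 4
11: 1953431 = 11·177584 + 7
13: 1953431 = 13·150263 + 12
17: 1953431 = 17·114907 + 12
19: 1953431 = 19·102812 + 3
23: 1953431 = 23·84931 + 18
29: 1953431 = 29·67359 + 20
31: 1953431 = 31·63013 + 28
37: 1953431 = 37·52795 + 16
41: 1953431 = 41·47644 + 27
43: 1953431 = 43·45428 + 27
47: 1953431 = 47·41562 + 17
53: 1953431 = 53·36857 + 10
59: 1953431 = 59·33109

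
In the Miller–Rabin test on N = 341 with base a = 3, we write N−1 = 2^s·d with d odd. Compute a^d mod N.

341 − 1 = 340 = 2^2 · 85, so d = 85.
3^1 ≡ 3 (mod 341)
3^2 ≡ 3^2 = 9 ≡ 9 (mod 341)
3^4 ≡ 9^2 = 81 ≡ 81 (mod 341)
3^8 ≡ 81^2 = 6561 ≡ 82 (mod 341)
3^16 ≡ 82^2 = 6724 ≡ 245 (mod 341)
3^32 ≡ 245^2 = 60025 ≡ 9 (mod 341)
3^64 ≡ 9^2 = 81 ≡ 81 (mod 341)
85 = 64 + 16 + 4 + 1 in binary powers of 2.
So 3^85 ≡ 81 · 245 · 81 · 3 ≡ 254 (mod 341).
Squaring chain: 254 → 67; never reaches −1, so base 3 is a Miller–Rabin witness that 341 is composite.

254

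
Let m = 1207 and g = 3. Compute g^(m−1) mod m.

202

3^1 ≡ 3 (mod 1207)
3^2 ≡ 3^2 = 9 ≡ 9 (mod 1207)
3^4 ≡ 9^2 = 81 ≡ 81 (mod 1207)
3^8 ≡ 81^2 = 6561 ≡ 526 (mod 1207)
3^16 ≡ 526^2 = 276676 ≡ 273 (mod 1207)
3^32 ≡ 273^2 = 74529 ≡ 902 (mod 1207)
3^64 ≡ 902^2 = 813604 ≡ 86 (mod 1207)
3^128 ≡ 86^2 = 7396 ≡ 154 (mod 1207)
3^256 ≡ 154^2 = 23716 ≡ 783 (mod 1207)
3^512 ≡ 783^2 = 613089 ≡ 1140 (mod 1207)
3^1024 ≡ 1140^2 = 1299600 ≡ 868 (mod 1207)
1206 = 1024 + 128 + 32 + 16 + 4 + 2 in binary powers of 2.
So 3^1206 ≡ 868 · 154 · 902 · 273 · 81 · 9 ≡ 202 (mod 1207).
Since 202 ≠ 1, base 3 is a Fermat witness: 1207 is composite.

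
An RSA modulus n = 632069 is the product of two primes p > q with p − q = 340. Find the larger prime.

983

Since p = q + 340, we have 632069 = q(q + 340), so q² + 340q − 632069 = 0.
Discriminant: 340² + 4·632069 = 115600 + 2528276 = 2643876; √2643876 = 1626.
q = (−340 + 1626)/2 = 643, and p = q + 340 = 983.
Check: 643 · 983 = 632069.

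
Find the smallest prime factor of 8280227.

8280227 is odd.
Digit sum 29, not divisible by 3.
Ends in 7: not divisible by 5.
7: 8280227 = 7·1182889 + 4
11: 8280227 = 11·752747 + 10
13: 8280227 = 13·636940 + 7
17: 8280227 = 17·487072 + 3
19: 8280227 = 19·435801 + 8
23: 8280227 = 23·360009 + 20
29: 8280227 = 29·285525 + 2
31: 8280227 = 31·267104 + 3
37: 8280227 = 37·223789 + 34
41: 8280227 = 41·201956 + 31
43: 8280227 = 43·192563 + 18
47: 8280227 = 47·176175 + 2
53: 8280227 = 53·156230 + 37
59: 8280227 = 59·140342 + 49
61: 8280227 = 61·135741 + 26
67: 8280227 = 67·123585 + 32
71: 8280227 = 71·116622 + 65
73: 8280227 = 73·113427 + 56
79: 8280227 = 79·104813

79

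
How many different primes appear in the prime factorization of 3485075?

3485075 = 5^2 · 139403
139403 = 11 · 12673
12673 = 19 · 667
667 = 23 · 29
3485075 = 5^2 · 11 · 19 · 23 · 29, which has 5 distinct prime factors.

5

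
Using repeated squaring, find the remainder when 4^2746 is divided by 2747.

4^1 ≡ 4 (mod 2747)
4^2 ≡ 4^2 = 16 ≡ 16 (mod 2747)
4^4 ≡ 16^2 = 256 ≡ 256 (mod 2747)
4^8 ≡ 256^2 = 65536 ≡ 2355 (mod 2747)
4^16 ≡ 2355^2 = 5546025 ≡ 2579 (mod 2747)
4^32 ≡ 2579^2 = 6651241 ≡ 754 (mod 2747)
4^64 ≡ 754^2 = 568516 ≡ 2634 (mod 2747)
4^128 ≡ 2634^2 = 6937956 ≡ 1781 (mod 2747)
4^256 ≡ 1781^2 = 3171961 ≡ 1923 (mod 2747)
4^512 ≡ 1923^2 = 3697929 ≡ 467 (mod 2747)
4^1024 ≡ 467^2 = 218089 ≡ 1076 (mod 2747)
4^2048 ≡ 1076^2 = 1157776 ≡ 1289 (mod 2747)
2746 = 2048 + 512 + 128 + 32 + 16 + 8 + 2 in binary powers of 2.
So 4^2746 ≡ 1289 · 467 · 1781 · 754 · 2579 · 2355 · 16 ≡ 2046 (mod 2747).
Since 2046 ≠ 1, base 4 is a Fermat witness: 2747 is composite.

2046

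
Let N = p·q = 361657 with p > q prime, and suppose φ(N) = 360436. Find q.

φ(n) = (p−1)(q−1) = n − (p+q) + 1, so p + q = 361657 − 360436 + 1 = 1222.
p and q are the roots of t² − 1222t + 361657 = 0.
Discriminant: 1222² − 4·361657 = 1493284 − 1446628 = 46656; √46656 = 216.
q = (1222 − 216)/2 = 503, p = (1222 + 216)/2 = 719.
Check: 503 · 719 = 361657.

503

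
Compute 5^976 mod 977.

1

5^1 ≡ 5 (mod 977)
5^2 ≡ 5^2 = 25 ≡ 25 (mod 977)
5^4 ≡ 25^2 = 625 ≡ 625 (mod 977)
5^8 ≡ 625^2 = 390625 ≡ 802 (mod 977)
5^16 ≡ 802^2 = 643204 ≡ 338 (mod 977)
5^32 ≡ 338^2 = 114244 ≡ 912 (mod 977)
5^64 ≡ 912^2 = 831744 ≡ 317 (mod 977)
5^128 ≡ 317^2 = 100489 ≡ 835 (mod 977)
5^256 ≡ 835^2 = 697225 ≡ 624 (mod 977)
5^512 ≡ 624^2 = 389376 ≡ 530 (mod 977)
976 = 512 + 256 + 128 + 64 + 16 in binary powers of 2.
So 5^976 ≡ 530 · 624 · 835 · 317 · 338 ≡ 1 (mod 977).
Since the result is 1, base 5 gives no evidence that 977 is composite.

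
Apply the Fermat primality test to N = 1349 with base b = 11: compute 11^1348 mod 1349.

1094

11^1 ≡ 11 (mod 1349)
11^2 ≡ 11^2 = 121 ≡ 121 (mod 1349)
11^4 ≡ 121^2 = 14641 ≡ 1151 (mod 1349)
11^8 ≡ 1151^2 = 1324801 ≡ 83 (mod 1349)
11^16 ≡ 83^2 = 6889 ≡ 144 (mod 1349)
11^32 ≡ 144^2 = 20736 ≡ 501 (mod 1349)
11^64 ≡ 501^2 = 251001 ≡ 87 (mod 1349)
11^128 ≡ 87^2 = 7569 ≡ 824 (mod 1349)
11^256 ≡ 824^2 = 678976 ≡ 429 (mod 1349)
11^512 ≡ 429^2 = 184041 ≡ 577 (mod 1349)
11^1024 ≡ 577^2 = 332929 ≡ 1075 (mod 1349)
1348 = 1024 + 256 + 64 + 4 in binary powers of 2.
So 11^1348 ≡ 1075 · 429 · 87 · 1151 ≡ 1094 (mod 1349).
Since 1094 ≠ 1, base 11 is a Fermat witness: 1349 is composite.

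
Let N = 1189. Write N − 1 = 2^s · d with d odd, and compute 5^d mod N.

1169

1189 − 1 = 1188 = 2^2 · 297, so d = 297.
5^1 ≡ 5 (mod 1189)
5^2 ≡ 5^2 = 25 ≡ 25 (mod 1189)
5^4 ≡ 25^2 = 625 ≡ 625 (mod 1189)
5^8 ≡ 625^2 = 390625 ≡ 633 (mod 1189)
5^16 ≡ 633^2 = 400689 ≡ 1185 (mod 1189)
5^32 ≡ 1185^2 = 1404225 ≡ 16 (mod 1189)
5^64 ≡ 16^2 = 256 ≡ 256 (mod 1189)
5^128 ≡ 256^2 = 65536 ≡ 141 (mod 1189)
5^256 ≡ 141^2 = 19881 ≡ 857 (mod 1189)
297 = 256 + 32 + 8 + 1 in binary powers of 2.
So 5^297 ≡ 857 · 16 · 633 · 5 ≡ 1169 (mod 1189).
Squaring chain: 1169 → 400; never reaches −1, so base 5 is a Miller–Rabin witness that 1189 is composite.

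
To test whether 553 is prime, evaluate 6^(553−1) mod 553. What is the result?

6^1 ≡ 6 (mod 553)
6^2 ≡ 6^2 = 36 ≡ 36 (mod 553)
6^4 ≡ 36^2 = 1296 ≡ 190 (mod 553)
6^8 ≡ 190^2 = 36100 ≡ 155 (mod 553)
6^16 ≡ 155^2 = 24025 ≡ 246 (mod 553)
6^32 ≡ 246^2 = 60516 ≡ 239 (mod 553)
6^64 ≡ 239^2 = 57121 ≡ 162 (mod 553)
6^128 ≡ 162^2 = 26244 ≡ 253 (mod 553)
6^256 ≡ 253^2 = 64009 ≡ 414 (mod 553)
6^512 ≡ 414^2 = 171396 ≡ 519 (mod 553)
552 = 512 + 32 + 8 in binary powers of 2.
So 6^552 ≡ 519 · 239 · 155 ≡ 204 (mod 553).
Since 204 ≠ 1, base 6 is a Fermat witness: 553 is composite.

204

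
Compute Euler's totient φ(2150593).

Factor: 2150593 = 101 · 107 · 199.
φ(2150593) = (101−1) · (107−1) · (199−1) = 100 · 106 · 198 = 2098800.

2098800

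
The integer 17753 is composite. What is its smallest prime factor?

17753 is odd.
Digit sum 23, not divisible by 3.
Ends in 3: not divisible by 5.
7: 17753 = 7·2536 + 1
11: 17753 = 11·1613 + 10
13: 17753 = 13·1365 + 8
17: 17753 = 17·1044 + 5
19: 17753 = 19·934 + 7
23: 17753 = 23·771 + 20
29: 17753 = 29·612 + 5
31: 17753 = 31·572 + 21
37: 17753 = 37·479 + 30
41: 17753 = 41·433

41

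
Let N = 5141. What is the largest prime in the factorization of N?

5141 = 53 · 97
97 is prime.
So 5141 = 53 · 97; the largest prime factor is 97.

97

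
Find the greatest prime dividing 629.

629 = 17 · 37
37 is prime.
So 629 = 17 · 37; the largest prime factor is 37.

37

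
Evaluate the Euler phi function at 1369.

Factor: 1369 = 37^2.
φ(1369) = 37^1·(37−1) = 1332.

1332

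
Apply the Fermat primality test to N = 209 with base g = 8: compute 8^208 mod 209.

49

8^1 ≡ 8 (mod 209)
8^2 ≡ 8^2 = 64 ≡ 64 (mod 209)
8^4 ≡ 64^2 = 4096 ≡ 125 (mod 209)
8^8 ≡ 125^2 = 15625 ≡ 159 (mod 209)
8^16 ≡ 159^2 = 25281 ≡ 201 (mod 209)
8^32 ≡ 201^2 = 40401 ≡ 64 (mod 209)
8^64 ≡ 64^2 = 4096 ≡ 125 (mod 209)
8^128 ≡ 125^2 = 15625 ≡ 159 (mod 209)
208 = 128 + 64 + 16 in binary powers of 2.
So 8^208 ≡ 159 · 125 · 201 ≡ 49 (mod 209).
Since 49 ≠ 1, base 8 is a Fermat witness: 209 is composite.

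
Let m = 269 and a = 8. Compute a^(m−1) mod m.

1

8^1 ≡ 8 (mod 269)
8^2 ≡ 8^2 = 64 ≡ 64 (mod 269)
8^4 ≡ 64^2 = 4096 ≡ 61 (mod 269)
8^8 ≡ 61^2 = 3721 ≡ 224 (mod 269)
8^16 ≡ 224^2 = 50176 ≡ 142 (mod 269)
8^32 ≡ 142^2 = 20164 ≡ 258 (mod 269)
8^64 ≡ 258^2 = 66564 ≡ 121 (mod 269)
8^128 ≡ 121^2 = 14641 ≡ 115 (mod 269)
8^256 ≡ 115^2 = 13225 ≡ 44 (mod 269)
268 = 256 + 8 + 4 in binary powers of 2.
So 8^268 ≡ 44 · 224 · 61 ≡ 1 (mod 269).
Since the result is 1, base 8 gives no evidence that 269 is composite.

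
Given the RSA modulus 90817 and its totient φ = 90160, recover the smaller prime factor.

197

φ(n) = (p−1)(q−1) = n − (p+q) + 1, so p + q = 90817 − 90160 + 1 = 658.
p and q are the roots of t² − 658t + 90817 = 0.
Discriminant: 658² − 4·90817 = 432964 − 363268 = 69696; √69696 = 264.
q = (658 − 264)/2 = 197, p = (658 + 264)/2 = 461.
Check: 197 · 461 = 90817.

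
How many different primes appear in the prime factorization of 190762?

5

190762 = 2 · 95381
95381 = 11 · 8671
8671 = 13 · 667
667 = 23 · 29
190762 = 2 · 11 · 13 · 23 · 29, which has 5 distinct prime factors.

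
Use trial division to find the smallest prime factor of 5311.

47

5311 is odd.
Digit sum 10, not divisible by 3.
Ends in 1: not divisible by 5.
7: 5311 = 7·758 + 5
11: 5311 = 11·482 + 9
13: 5311 = 13·408 + 7
17: 5311 = 17·312 + 7
19: 5311 = 19·279 + 10
23: 5311 = 23·230 + 21
29: 5311 = 29·183 + 4
31: 5311 = 31·171 + 10
37: 5311 = 37·143 + 20
41: 5311 = 41·129 + 22
43: 5311 = 43·123 + 22
47: 5311 = 47·113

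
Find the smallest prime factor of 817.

817 is odd.
Digit sum 16, not divisible by 3.
Ends in 7: not divisible by 5.
7: 817 = 7·116 + 5
11: 817 = 11·74 + 3
13: 817 = 13·62 + 11
17: 817 = 17·48 + 1
19: 817 = 19·43

19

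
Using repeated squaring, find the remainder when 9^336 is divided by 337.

1

9^1 ≡ 9 (mod 337)
9^2 ≡ 9^2 = 81 ≡ 81 (mod 337)
9^4 ≡ 81^2 = 6561 ≡ 158 (mod 337)
9^8 ≡ 158^2 = 24964 ≡ 26 (mod 337)
9^16 ≡ 26^2 = 676 ≡ 2 (mod 337)
9^32 ≡ 2^2 = 4 ≡ 4 (mod 337)
9^64 ≡ 4^2 = 16 ≡ 16 (mod 337)
9^128 ≡ 16^2 = 256 ≡ 256 (mod 337)
9^256 ≡ 256^2 = 65536 ≡ 158 (mod 337)
336 = 256 + 64 + 16 in binary powers of 2.
So 9^336 ≡ 158 · 16 · 2 ≡ 1 (mod 337).
Since the result is 1, base 9 gives no evidence that 337 is composite.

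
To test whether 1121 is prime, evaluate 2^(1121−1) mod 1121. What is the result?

833

2^1 ≡ 2 (mod 1121)
2^2 ≡ 2^2 = 4 ≡ 4 (mod 1121)
2^4 ≡ 4^2 = 16 ≡ 16 (mod 1121)
2^8 ≡ 16^2 = 256 ≡ 256 (mod 1121)
2^16 ≡ 256^2 = 65536 ≡ 518 (mod 1121)
2^32 ≡ 518^2 = 268324 ≡ 405 (mod 1121)
2^64 ≡ 405^2 = 164025 ≡ 359 (mod 1121)
2^128 ≡ 359^2 = 128881 ≡ 1087 (mod 1121)
2^256 ≡ 1087^2 = 1181569 ≡ 35 (mod 1121)
2^512 ≡ 35^2 = 1225 ≡ 104 (mod 1121)
2^1024 ≡ 104^2 = 10816 ≡ 727 (mod 1121)
1120 = 1024 + 64 + 32 in binary powers of 2.
So 2^1120 ≡ 727 · 359 · 405 ≡ 833 (mod 1121).
Since 833 ≠ 1, base 2 is a Fermat witness: 1121 is composite.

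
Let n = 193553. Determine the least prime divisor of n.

193553 is odd.
Digit sum 26, not divisible by 3.
Ends in 3: not divisible by 5.
7: 193553 = 7·27650 + 3
11: 193553 = 11·17595 + 8
13: 193553 = 13·14888 + 9
17: 193553 = 17·11385 + 8
19: 193553 = 19·10187

19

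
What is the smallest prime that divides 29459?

29459 is odd.
Digit sum 29, not divisible by 3.
Ends in 9: not divisible by 5.
7: 29459 = 7·4208 + 3
11: 29459 = 11·2678 + 1
13: 29459 = 13·2266 + 1
17: 29459 = 17·1732 + 15
19: 29459 = 19·1550 + 9
23: 29459 = 23·1280 + 19
29: 29459 = 29·1015 + 24
31: 29459 = 31·950 + 9
37: 29459 = 37·796 + 7
41: 29459 = 41·718 + 21
43: 29459 = 43·685 + 4
47: 29459 = 47·626 + 37
53: 29459 = 53·555 + 44
59: 29459 = 59·499 + 18
61: 29459 = 61·482 + 57
67: 29459 = 67·439 + 46
71: 29459 = 71·414 + 65
73: 29459 = 73·403 + 40
79: 29459 = 79·372 + 71
83: 29459 = 83·354 + 77
89: 29459 = 89·331

89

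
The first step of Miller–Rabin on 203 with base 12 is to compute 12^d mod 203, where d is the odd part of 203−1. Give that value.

203 − 1 = 202 = 2^1 · 101, so d = 101.
12^1 ≡ 12 (mod 203)
12^2 ≡ 12^2 = 144 ≡ 144 (mod 203)
12^4 ≡ 144^2 = 20736 ≡ 30 (mod 203)
12^8 ≡ 30^2 = 900 ≡ 88 (mod 203)
12^16 ≡ 88^2 = 7744 ≡ 30 (mod 203)
12^32 ≡ 30^2 = 900 ≡ 88 (mod 203)
12^64 ≡ 88^2 = 7744 ≡ 30 (mod 203)
101 = 64 + 32 + 4 + 1 in binary powers of 2.
So 12^101 ≡ 30 · 88 · 30 · 12 ≡ 157 (mod 203).
Squaring chain: 157; never reaches −1, so base 12 is a Miller–Rabin witness that 203 is composite.

157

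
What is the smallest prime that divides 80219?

97

80219 is odd.
Digit sum 20, not divisible by 3.
Ends in 9: not divisible by 5.
7: 80219 = 7·11459 + 6
11: 80219 = 11·7292 + 7
13: 80219 = 13·6170 + 9
17: 80219 = 17·4718 + 13
19: 80219 = 19·4222 + 1
23: 80219 = 23·3487 + 18
29: 80219 = 29·2766 + 5
31: 80219 = 31·2587 + 22
37: 80219 = 37·2168 + 3
41: 80219 = 41·1956 + 23
43: 80219 = 43·1865 + 24
47: 80219 = 47·1706 + 37
53: 80219 = 53·1513 + 30
59: 80219 = 59·1359 + 38
61: 80219 = 61·1315 + 4
67: 80219 = 67·1197 + 20
71: 80219 = 71·1129 + 60
73: 80219 = 73·1098 + 65
79: 80219 = 79·1015 + 34
83: 80219 = 83·966 + 41
89: 80219 = 89·901 + 30
97: 80219 = 97·827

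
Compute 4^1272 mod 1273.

729

4^1 ≡ 4 (mod 1273)
4^2 ≡ 4^2 = 16 ≡ 16 (mod 1273)
4^4 ≡ 16^2 = 256 ≡ 256 (mod 1273)
4^8 ≡ 256^2 = 65536 ≡ 613 (mod 1273)
4^16 ≡ 613^2 = 375769 ≡ 234 (mod 1273)
4^32 ≡ 234^2 = 54756 ≡ 17 (mod 1273)
4^64 ≡ 17^2 = 289 ≡ 289 (mod 1273)
4^128 ≡ 289^2 = 83521 ≡ 776 (mod 1273)
4^256 ≡ 776^2 = 602176 ≡ 47 (mod 1273)
4^512 ≡ 47^2 = 2209 ≡ 936 (mod 1273)
4^1024 ≡ 936^2 = 876096 ≡ 272 (mod 1273)
1272 = 1024 + 128 + 64 + 32 + 16 + 8 in binary powers of 2.
So 4^1272 ≡ 272 · 776 · 289 · 17 · 234 · 613 ≡ 729 (mod 1273).
Since 729 ≠ 1, base 4 is a Fermat witness: 1273 is composite.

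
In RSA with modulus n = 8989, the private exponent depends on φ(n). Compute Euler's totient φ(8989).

Factor: 8989 = 89 · 101.
φ(8989) = (89−1) · (101−1) = 88 · 100 = 8800.

8800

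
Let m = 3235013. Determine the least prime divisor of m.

61

3235013 is odd.
Digit sum 17, not divisible by 3.
Ends in 3: not divisible by 5.
7: 3235013 = 7·462144 + 5
11: 3235013 = 11·294092 + 1
13: 3235013 = 13·248847 + 2
17: 3235013 = 17·190294 + 15
19: 3235013 = 19·170263 + 16
23: 3235013 = 23·140652 + 17
29: 3235013 = 29·111552 + 5
31: 3235013 = 31·104355 + 8
37: 3235013 = 37·87432 + 29
41: 3235013 = 41·78902 + 31
43: 3235013 = 43·75232 + 37
47: 3235013 = 47·68830 + 3
53: 3235013 = 53·61037 + 52
59: 3235013 = 59·54830 + 43
61: 3235013 = 61·53033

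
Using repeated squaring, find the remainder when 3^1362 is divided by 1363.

3^1 ≡ 3 (mod 1363)
3^2 ≡ 3^2 = 9 ≡ 9 (mod 1363)
3^4 ≡ 9^2 = 81 ≡ 81 (mod 1363)
3^8 ≡ 81^2 = 6561 ≡ 1109 (mod 1363)
3^16 ≡ 1109^2 = 1229881 ≡ 455 (mod 1363)
3^32 ≡ 455^2 = 207025 ≡ 1212 (mod 1363)
3^64 ≡ 1212^2 = 1468944 ≡ 993 (mod 1363)
3^128 ≡ 993^2 = 986049 ≡ 600 (mod 1363)
3^256 ≡ 600^2 = 360000 ≡ 168 (mod 1363)
3^512 ≡ 168^2 = 28224 ≡ 964 (mod 1363)
3^1024 ≡ 964^2 = 929296 ≡ 1093 (mod 1363)
1362 = 1024 + 256 + 64 + 16 + 2 in binary powers of 2.
So 3^1362 ≡ 1093 · 168 · 993 · 455 · 9 ≡ 760 (mod 1363).
Since 760 ≠ 1, base 3 is a Fermat witness: 1363 is composite.

760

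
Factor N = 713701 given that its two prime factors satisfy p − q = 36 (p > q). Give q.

827

Since p = q + 36, we have 713701 = q(q + 36), so q² + 36q − 713701 = 0.
Discriminant: 36² + 4·713701 = 1296 + 2854804 = 2856100; √2856100 = 1690.
q = (−36 + 1690)/2 = 827, and p = q + 36 = 863.
Check: 827 · 863 = 713701.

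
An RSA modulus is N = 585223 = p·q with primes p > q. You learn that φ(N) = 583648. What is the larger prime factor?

φ(n) = (p−1)(q−1) = n − (p+q) + 1, so p + q = 585223 − 583648 + 1 = 1576.
p and q are the roots of t² − 1576t + 585223 = 0.
Discriminant: 1576² − 4·585223 = 2483776 − 2340892 = 142884; √142884 = 378.
q = (1576 − 378)/2 = 599, p = (1576 + 378)/2 = 977.
Check: 599 · 977 = 585223.

977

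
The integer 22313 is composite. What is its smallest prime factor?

53

22313 is odd.
Digit sum 11, not divisible by 3.
Ends in 3: not divisible by 5.
7: 22313 = 7·3187 + 4
11: 22313 = 11·2028 + 5
13: 22313 = 13·1716 + 5
17: 22313 = 17·1312 + 9
19: 22313 = 19·1174 + 7
23: 22313 = 23·970 + 3
29: 22313 = 29·769 + 12
31: 22313 = 31·719 + 24
37: 22313 = 37·603 + 2
41: 22313 = 41·544 + 9
43: 22313 = 43·518 + 39
47: 22313 = 47·474 + 35
53: 22313 = 53·421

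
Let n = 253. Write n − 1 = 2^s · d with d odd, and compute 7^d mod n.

57

253 − 1 = 252 = 2^2 · 63, so d = 63.
7^1 ≡ 7 (mod 253)
7^2 ≡ 7^2 = 49 ≡ 49 (mod 253)
7^4 ≡ 49^2 = 2401 ≡ 124 (mod 253)
7^8 ≡ 124^2 = 15376 ≡ 196 (mod 253)
7^16 ≡ 196^2 = 38416 ≡ 213 (mod 253)
7^32 ≡ 213^2 = 45369 ≡ 82 (mod 253)
63 = 32 + 16 + 8 + 4 + 2 + 1 in binary powers of 2.
So 7^63 ≡ 82 · 213 · 196 · 124 · 49 · 7 ≡ 57 (mod 253).
Squaring chain: 57 → 213; never reaches −1, so base 7 is a Miller–Rabin witness that 253 is composite.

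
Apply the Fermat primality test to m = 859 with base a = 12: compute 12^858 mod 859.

1

12^1 ≡ 12 (mod 859)
12^2 ≡ 12^2 = 144 ≡ 144 (mod 859)
12^4 ≡ 144^2 = 20736 ≡ 120 (mod 859)
12^8 ≡ 120^2 = 14400 ≡ 656 (mod 859)
12^16 ≡ 656^2 = 430336 ≡ 836 (mod 859)
12^32 ≡ 836^2 = 698896 ≡ 529 (mod 859)
12^64 ≡ 529^2 = 279841 ≡ 666 (mod 859)
12^128 ≡ 666^2 = 443556 ≡ 312 (mod 859)
12^256 ≡ 312^2 = 97344 ≡ 277 (mod 859)
12^512 ≡ 277^2 = 76729 ≡ 278 (mod 859)
858 = 512 + 256 + 64 + 16 + 8 + 2 in binary powers of 2.
So 12^858 ≡ 278 · 277 · 666 · 836 · 656 · 144 ≡ 1 (mod 859).
Since the result is 1, base 12 gives no evidence that 859 is composite.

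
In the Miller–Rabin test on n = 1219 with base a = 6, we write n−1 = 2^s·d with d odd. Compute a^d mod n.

1219 − 1 = 1218 = 2^1 · 609, so d = 609.
6^1 ≡ 6 (mod 1219)
6^2 ≡ 6^2 = 36 ≡ 36 (mod 1219)
6^4 ≡ 36^2 = 1296 ≡ 77 (mod 1219)
6^8 ≡ 77^2 = 5929 ≡ 1053 (mod 1219)
6^16 ≡ 1053^2 = 1108809 ≡ 738 (mod 1219)
6^32 ≡ 738^2 = 544644 ≡ 970 (mod 1219)
6^64 ≡ 970^2 = 940900 ≡ 1051 (mod 1219)
6^128 ≡ 1051^2 = 1104601 ≡ 187 (mod 1219)
6^256 ≡ 187^2 = 34969 ≡ 837 (mod 1219)
6^512 ≡ 837^2 = 700569 ≡ 863 (mod 1219)
609 = 512 + 64 + 32 + 1 in binary powers of 2.
So 6^609 ≡ 863 · 1051 · 970 · 6 ≡ 767 (mod 1219).
Squaring chain: 767; never reaches −1, so base 6 is a Miller–Rabin witness that 1219 is composite.

767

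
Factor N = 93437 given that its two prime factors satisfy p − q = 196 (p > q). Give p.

Since p = q + 196, we have 93437 = q(q + 196), so q² + 196q − 93437 = 0.
Discriminant: 196² + 4·93437 = 38416 + 373748 = 412164; √412164 = 642.
q = (−196 + 642)/2 = 223, and p = q + 196 = 419.
Check: 223 · 419 = 93437.

419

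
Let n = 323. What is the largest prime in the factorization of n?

19

323 = 17 · 19
19 is prime.
So 323 = 17 · 19; the largest prime factor is 19.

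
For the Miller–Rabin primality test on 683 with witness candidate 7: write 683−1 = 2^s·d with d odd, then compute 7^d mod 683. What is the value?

682

683 − 1 = 682 = 2^1 · 341, so d = 341.
7^1 ≡ 7 (mod 683)
7^2 ≡ 7^2 = 49 ≡ 49 (mod 683)
7^4 ≡ 49^2 = 2401 ≡ 352 (mod 683)
7^8 ≡ 352^2 = 123904 ≡ 281 (mod 683)
7^16 ≡ 281^2 = 78961 ≡ 416 (mod 683)
7^32 ≡ 416^2 = 173056 ≡ 257 (mod 683)
7^64 ≡ 257^2 = 66049 ≡ 481 (mod 683)
7^128 ≡ 481^2 = 231361 ≡ 507 (mod 683)
7^256 ≡ 507^2 = 257049 ≡ 241 (mod 683)
341 = 256 + 64 + 16 + 4 + 1 in binary powers of 2.
So 7^341 ≡ 241 · 481 · 416 · 352 · 7 ≡ 682 (mod 683).
Since 7^d ≡ 682 (mod 683), base 7 does not prove 683 composite.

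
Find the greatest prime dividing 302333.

302333 = 43 · 7031
7031 = 79 · 89
89 is prime.
So 302333 = 43 · 79 · 89; the largest prime factor is 89.

89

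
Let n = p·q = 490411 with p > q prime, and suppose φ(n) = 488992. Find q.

φ(n) = (p−1)(q−1) = n − (p+q) + 1, so p + q = 490411 − 488992 + 1 = 1420.
p and q are the roots of t² − 1420t + 490411 = 0.
Discriminant: 1420² − 4·490411 = 2016400 − 1961644 = 54756; √54756 = 234.
q = (1420 − 234)/2 = 593, p = (1420 + 234)/2 = 827.
Check: 593 · 827 = 490411.

593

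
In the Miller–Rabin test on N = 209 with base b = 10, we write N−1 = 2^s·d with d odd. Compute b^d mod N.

209 − 1 = 208 = 2^4 · 13, so d = 13.
10^1 ≡ 10 (mod 209)
10^2 ≡ 10^2 = 100 ≡ 100 (mod 209)
10^4 ≡ 100^2 = 10000 ≡ 177 (mod 209)
10^8 ≡ 177^2 = 31329 ≡ 188 (mod 209)
13 = 8 + 4 + 1 in binary powers of 2.
So 10^13 ≡ 188 · 177 · 10 ≡ 32 (mod 209).
Squaring chain: 32 → 188 → 23 → 111; never reaches −1, so base 10 is a Miller–Rabin witness that 209 is composite.

32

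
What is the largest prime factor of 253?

253 = 11 · 23
23 is prime.
So 253 = 11 · 23; the largest prime factor is 23.

23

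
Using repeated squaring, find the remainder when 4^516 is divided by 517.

147

4^1 ≡ 4 (mod 517)
4^2 ≡ 4^2 = 16 ≡ 16 (mod 517)
4^4 ≡ 16^2 = 256 ≡ 256 (mod 517)
4^8 ≡ 256^2 = 65536 ≡ 394 (mod 517)
4^16 ≡ 394^2 = 155236 ≡ 136 (mod 517)
4^32 ≡ 136^2 = 18496 ≡ 401 (mod 517)
4^64 ≡ 401^2 = 160801 ≡ 14 (mod 517)
4^128 ≡ 14^2 = 196 ≡ 196 (mod 517)
4^256 ≡ 196^2 = 38416 ≡ 158 (mod 517)
4^512 ≡ 158^2 = 24964 ≡ 148 (mod 517)
516 = 512 + 4 in binary powers of 2.
So 4^516 ≡ 148 · 256 ≡ 147 (mod 517).
Since 147 ≠ 1, base 4 is a Fermat witness: 517 is composite.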